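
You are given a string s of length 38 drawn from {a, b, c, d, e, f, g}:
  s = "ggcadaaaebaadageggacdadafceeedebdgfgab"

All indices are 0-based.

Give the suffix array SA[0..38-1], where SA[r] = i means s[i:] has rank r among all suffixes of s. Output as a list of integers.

[5, 10, 6, 36, 18, 3, 21, 11, 7, 23, 13, 37, 9, 31, 2, 19, 25, 4, 20, 22, 12, 29, 32, 8, 30, 28, 27, 26, 15, 24, 34, 35, 17, 1, 14, 33, 16, 0]

rank→(start, suffix):
  0 → (5, 'aaaebaadageggacdadafceeedebdgfgab')
  1 → (10, 'aadageggacdadafceeedebdgfgab')
  2 → (6, 'aaebaadageggacdadafceeedebdgfgab')
  3 → (36, 'ab')
  4 → (18, 'acdadafceeedebdgfgab')
  5 → (3, 'adaaaebaadageggacdadafceeedebdgfgab')
  6 → (21, 'adafceeedebdgfgab')
  7 → (11, 'adageggacdadafceeedebdgfgab')
  8 → (7, 'aebaadageggacdadafceeedebdgfgab')
  9 → (23, 'afceeedebdgfgab')
  10 → (13, 'ageggacdadafceeedebdgfgab')
  11 → (37, 'b')
  12 → (9, 'baadageggacdadafceeedebdgfgab')
  13 → (31, 'bdgfgab')
  14 → (2, 'cadaaaebaadageggacdadafceeedebdgfgab')
  15 → (19, 'cdadafceeedebdgfgab')
  16 → (25, 'ceeedebdgfgab')
  17 → (4, 'daaaebaadageggacdadafceeedebdgfgab')
  18 → (20, 'dadafceeedebdgfgab')
  19 → (22, 'dafceeedebdgfgab')
  20 → (12, 'dageggacdadafceeedebdgfgab')
  21 → (29, 'debdgfgab')
  22 → (32, 'dgfgab')
  23 → (8, 'ebaadageggacdadafceeedebdgfgab')
  24 → (30, 'ebdgfgab')
  25 → (28, 'edebdgfgab')
  26 → (27, 'eedebdgfgab')
  27 → (26, 'eeedebdgfgab')
  28 → (15, 'eggacdadafceeedebdgfgab')
  29 → (24, 'fceeedebdgfgab')
  30 → (34, 'fgab')
  31 → (35, 'gab')
  32 → (17, 'gacdadafceeedebdgfgab')
  33 → (1, 'gcadaaaebaadageggacdadafceeedebdgfgab')
  34 → (14, 'geggacdadafceeedebdgfgab')
  35 → (33, 'gfgab')
  36 → (16, 'ggacdadafceeedebdgfgab')
  37 → (0, 'ggcadaaaebaadageggacdadafceeedebdgfgab')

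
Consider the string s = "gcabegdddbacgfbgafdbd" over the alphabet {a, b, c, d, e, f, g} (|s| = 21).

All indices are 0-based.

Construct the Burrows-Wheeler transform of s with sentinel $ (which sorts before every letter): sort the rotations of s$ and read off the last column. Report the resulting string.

dcbgddafgabdfdgbgab$ec

rank  rotation                last
    0  $gcabegdddbacgfbgafdbd  d
    1  abegdddbacgfbgafdbd$gc  c
    2  acgfbgafdbd$gcabegdddb  b
    3  afdbd$gcabegdddbacgfbg  g
    4  bacgfbgafdbd$gcabegddd  d
    5  bd$gcabegdddbacgfbgafd  d
    6  begdddbacgfbgafdbd$gca  a
    7  bgafdbd$gcabegdddbacgf  f
    8  cabegdddbacgfbgafdbd$g  g
    9  cgfbgafdbd$gcabegdddba  a
   10  d$gcabegdddbacgfbgafdb  b
   11  dbacgfbgafdbd$gcabegdd  d
   12  dbd$gcabegdddbacgfbgaf  f
   13  ddbacgfbgafdbd$gcabegd  d
   14  dddbacgfbgafdbd$gcabeg  g
   15  egdddbacgfbgafdbd$gcab  b
   16  fbgafdbd$gcabegdddbacg  g
   17  fdbd$gcabegdddbacgfbga  a
   18  gafdbd$gcabegdddbacgfb  b
   19  gcabegdddbacgfbgafdbd$  $
   20  gdddbacgfbgafdbd$gcabe  e
   21  gfbgafdbd$gcabegdddbac  c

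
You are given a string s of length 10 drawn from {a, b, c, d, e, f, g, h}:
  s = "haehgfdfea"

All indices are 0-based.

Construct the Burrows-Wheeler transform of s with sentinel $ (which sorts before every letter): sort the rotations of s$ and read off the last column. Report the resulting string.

rank  rotation     last
    0  $haehgfdfea  a
    1  a$haehgfdfe  e
    2  aehgfdfea$h  h
    3  dfea$haehgf  f
    4  ea$haehgfdf  f
    5  ehgfdfea$ha  a
    6  fdfea$haehg  g
    7  fea$haehgfd  d
    8  gfdfea$haeh  h
    9  haehgfdfea$  $
   10  hgfdfea$hae  e

aehffagdh$e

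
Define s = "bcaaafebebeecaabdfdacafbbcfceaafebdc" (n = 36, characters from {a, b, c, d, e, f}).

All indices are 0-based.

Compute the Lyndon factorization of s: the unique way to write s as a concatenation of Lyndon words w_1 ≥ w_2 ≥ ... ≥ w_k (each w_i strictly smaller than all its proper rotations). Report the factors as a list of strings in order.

["bc", "aaafebebeecaabdfdacafbbcfceaafebdc"]

emit factor 1: 'bc' (i=0, period=2)
emit factor 2: 'aaafebebeecaabdfdacafbbcfceaafebdc' (i=2, period=34)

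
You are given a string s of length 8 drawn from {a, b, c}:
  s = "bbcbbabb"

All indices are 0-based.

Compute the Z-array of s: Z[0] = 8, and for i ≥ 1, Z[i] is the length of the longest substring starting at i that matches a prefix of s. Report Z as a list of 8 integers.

Z[0]=8
i=1: outside box; Z[1]=1 scan→box=[1,2)
i=2: outside box; Z[2]=0
i=3: outside box; Z[3]=2 scan→box=[3,5)
i=4: min(r-i=1, Z[1]=1)=1; Z[4]=1
i=5: outside box; Z[5]=0
i=6: outside box; Z[6]=2 scan→box=[6,8)
i=7: min(r-i=1, Z[1]=1)=1; Z[7]=1

[8, 1, 0, 2, 1, 0, 2, 1]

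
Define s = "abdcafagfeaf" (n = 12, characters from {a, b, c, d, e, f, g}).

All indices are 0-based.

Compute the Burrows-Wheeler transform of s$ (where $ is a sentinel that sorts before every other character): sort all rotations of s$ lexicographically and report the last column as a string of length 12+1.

rank  rotation       last
    0  $abdcafagfeaf  f
    1  abdcafagfeaf$  $
    2  af$abdcafagfe  e
    3  afagfeaf$abdc  c
    4  agfeaf$abdcaf  f
    5  bdcafagfeaf$a  a
    6  cafagfeaf$abd  d
    7  dcafagfeaf$ab  b
    8  eaf$abdcafagf  f
    9  f$abdcafagfea  a
   10  fagfeaf$abdca  a
   11  feaf$abdcafag  g
   12  gfeaf$abdcafa  a

f$ecfadbfaaga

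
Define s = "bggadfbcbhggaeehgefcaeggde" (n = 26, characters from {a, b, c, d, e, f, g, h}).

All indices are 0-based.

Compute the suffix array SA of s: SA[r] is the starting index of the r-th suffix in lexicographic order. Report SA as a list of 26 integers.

rank | idx | suffix
   0 |   3 | adfbcbhggaeehgefcaeggde
   1 |  12 | aeehgefcaeggde
   2 |  20 | aeggde
   3 |   6 | bcbhggaeehgefcaeggde
   4 |   0 | bggadfbcbhggaeehgefcaeggde
   5 |   8 | bhggaeehgefcaeggde
   6 |  19 | caeggde
   7 |   7 | cbhggaeehgefcaeggde
   8 |  24 | de
   9 |   4 | dfbcbhggaeehgefcaeggde
  10 |  25 | e
  11 |  13 | eehgefcaeggde
  12 |  17 | efcaeggde
  13 |  21 | eggde
  14 |  14 | ehgefcaeggde
  15 |   5 | fbcbhggaeehgefcaeggde
  16 |  18 | fcaeggde
  17 |   2 | gadfbcbhggaeehgefcaeggde
  18 |  11 | gaeehgefcaeggde
  19 |  23 | gde
  20 |  16 | gefcaeggde
  21 |   1 | ggadfbcbhggaeehgefcaeggde
  22 |  10 | ggaeehgefcaeggde
  23 |  22 | ggde
  24 |  15 | hgefcaeggde
  25 |   9 | hggaeehgefcaeggde

[3, 12, 20, 6, 0, 8, 19, 7, 24, 4, 25, 13, 17, 21, 14, 5, 18, 2, 11, 23, 16, 1, 10, 22, 15, 9]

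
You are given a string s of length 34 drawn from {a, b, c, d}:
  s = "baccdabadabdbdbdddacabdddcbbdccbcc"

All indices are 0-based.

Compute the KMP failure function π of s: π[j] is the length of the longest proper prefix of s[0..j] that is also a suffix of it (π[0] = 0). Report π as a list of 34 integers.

π[0] = 0
j=1 s[j]='a': π[1]=0 (border '')
j=2 s[j]='c': π[2]=0 (border '')
j=3 s[j]='c': π[3]=0 (border '')
j=4 s[j]='d': π[4]=0 (border '')
j=5 s[j]='a': π[5]=0 (border '')
j=6 s[j]='b': π[6]=1 (border 'b')
j=7 s[j]='a': π[7]=2 (border 'ba')
j=8 s[j]='d': k: 2→0; π[8]=0 (border '')
j=9 s[j]='a': π[9]=0 (border '')
j=10 s[j]='b': π[10]=1 (border 'b')
j=11 s[j]='d': k: 1→0; π[11]=0 (border '')
j=12 s[j]='b': π[12]=1 (border 'b')
j=13 s[j]='d': k: 1→0; π[13]=0 (border '')
j=14 s[j]='b': π[14]=1 (border 'b')
j=15 s[j]='d': k: 1→0; π[15]=0 (border '')
j=16 s[j]='d': π[16]=0 (border '')
j=17 s[j]='d': π[17]=0 (border '')
j=18 s[j]='a': π[18]=0 (border '')
j=19 s[j]='c': π[19]=0 (border '')
j=20 s[j]='a': π[20]=0 (border '')
j=21 s[j]='b': π[21]=1 (border 'b')
j=22 s[j]='d': k: 1→0; π[22]=0 (border '')
j=23 s[j]='d': π[23]=0 (border '')
j=24 s[j]='d': π[24]=0 (border '')
j=25 s[j]='c': π[25]=0 (border '')
j=26 s[j]='b': π[26]=1 (border 'b')
j=27 s[j]='b': k: 1→0; π[27]=1 (border 'b')
j=28 s[j]='d': k: 1→0; π[28]=0 (border '')
j=29 s[j]='c': π[29]=0 (border '')
j=30 s[j]='c': π[30]=0 (border '')
j=31 s[j]='b': π[31]=1 (border 'b')
j=32 s[j]='c': k: 1→0; π[32]=0 (border '')
j=33 s[j]='c': π[33]=0 (border '')

[0, 0, 0, 0, 0, 0, 1, 2, 0, 0, 1, 0, 1, 0, 1, 0, 0, 0, 0, 0, 0, 1, 0, 0, 0, 0, 1, 1, 0, 0, 0, 1, 0, 0]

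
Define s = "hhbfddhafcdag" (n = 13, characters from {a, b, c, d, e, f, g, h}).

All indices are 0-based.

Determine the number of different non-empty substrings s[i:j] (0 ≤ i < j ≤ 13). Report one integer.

sorted suffixes:
  #0 SA[0]=7  'afcdag'
  #1 SA[1]=11  'ag'
  #2 SA[2]=2  'bfddhafcdag'
  #3 SA[3]=9  'cdag'
  #4 SA[4]=10  'dag'
  #5 SA[5]=4  'ddhafcdag'
  #6 SA[6]=5  'dhafcdag'
  #7 SA[7]=8  'fcdag'
  #8 SA[8]=3  'fddhafcdag'
  #9 SA[9]=12  'g'
  #10 SA[10]=6  'hafcdag'
  #11 SA[11]=1  'hbfddhafcdag'
  #12 SA[12]=0  'hhbfddhafcdag'

SA = [7, 11, 2, 9, 10, 4, 5, 8, 3, 12, 6, 1, 0]
rank  pair      lcp
   1  s[7:],s[11:]  1  'a'
   2  s[11:],s[2:]  0  ''
   3  s[2:],s[9:]  0  ''
   4  s[9:],s[10:]  0  ''
   5  s[10:],s[4:]  1  'd'
   6  s[4:],s[5:]  1  'd'
   7  s[5:],s[8:]  0  ''
   8  s[8:],s[3:]  1  'f'
   9  s[3:],s[12:]  0  ''
  10  s[12:],s[6:]  0  ''
  11  s[6:],s[1:]  1  'h'
  12  s[1:],s[0:]  1  'h'

n(n+1)/2 = 13·14/2 = 91
Σ LCP = 0 + 1 + 0 + 0 + 0 + 1 + 1 + 0 + 1 + 0 + 0 + 1 + 1 = 6
distinct = 91 − 6 = 85

85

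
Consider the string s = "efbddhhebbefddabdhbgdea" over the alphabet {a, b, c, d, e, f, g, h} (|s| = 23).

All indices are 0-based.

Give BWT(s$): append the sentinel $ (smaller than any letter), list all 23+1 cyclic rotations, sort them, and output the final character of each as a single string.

aedefabhdfbgbddh$beebdhd

rank  rotation                  last
    0  $efbddhhebbefddabdhbgdea  a
    1  a$efbddhhebbefddabdhbgde  e
    2  abdhbgdea$efbddhhebbefdd  d
    3  bbefddabdhbgdea$efbddhhe  e
    4  bddhhebbefddabdhbgdea$ef  f
    5  bdhbgdea$efbddhhebbefdda  a
    6  befddabdhbgdea$efbddhheb  b
    7  bgdea$efbddhhebbefddabdh  h
    8  dabdhbgdea$efbddhhebbefd  d
    9  ddabdhbgdea$efbddhhebbef  f
   10  ddhhebbefddabdhbgdea$efb  b
   11  dea$efbddhhebbefddabdhbg  g
   12  dhbgdea$efbddhhebbefddab  b
   13  dhhebbefddabdhbgdea$efbd  d
   14  ea$efbddhhebbefddabdhbgd  d
   15  ebbefddabdhbgdea$efbddhh  h
   16  efbddhhebbefddabdhbgdea$  $
   17  efddabdhbgdea$efbddhhebb  b
   18  fbddhhebbefddabdhbgdea$e  e
   19  fddabdhbgdea$efbddhhebbe  e
   20  gdea$efbddhhebbefddabdhb  b
   21  hbgdea$efbddhhebbefddabd  d
   22  hebbefddabdhbgdea$efbddh  h
   23  hhebbefddabdhbgdea$efbdd  d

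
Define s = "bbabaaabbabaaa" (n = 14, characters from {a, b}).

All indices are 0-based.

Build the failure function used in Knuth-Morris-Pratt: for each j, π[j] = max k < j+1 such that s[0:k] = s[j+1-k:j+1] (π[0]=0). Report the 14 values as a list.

π[0] = 0
j=1 s[j]='b': π[1]=1 (border 'b')
j=2 s[j]='a': k: 1→0; π[2]=0 (border '')
j=3 s[j]='b': π[3]=1 (border 'b')
j=4 s[j]='a': k: 1→0; π[4]=0 (border '')
j=5 s[j]='a': π[5]=0 (border '')
j=6 s[j]='a': π[6]=0 (border '')
j=7 s[j]='b': π[7]=1 (border 'b')
j=8 s[j]='b': π[8]=2 (border 'bb')
j=9 s[j]='a': π[9]=3 (border 'bba')
j=10 s[j]='b': π[10]=4 (border 'bbab')
j=11 s[j]='a': π[11]=5 (border 'bbaba')
j=12 s[j]='a': π[12]=6 (border 'bbabaa')
j=13 s[j]='a': π[13]=7 (border 'bbabaaa')

[0, 1, 0, 1, 0, 0, 0, 1, 2, 3, 4, 5, 6, 7]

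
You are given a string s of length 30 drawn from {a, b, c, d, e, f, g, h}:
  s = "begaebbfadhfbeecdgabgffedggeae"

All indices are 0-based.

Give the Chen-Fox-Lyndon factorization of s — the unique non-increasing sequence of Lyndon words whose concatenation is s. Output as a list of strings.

emit factor 1: 'beg' (i=0, period=3)
emit factor 2: 'aebbf' (i=3, period=5)
emit factor 3: 'adhfbeecdg' (i=8, period=10)
emit factor 4: 'abgffedggeae' (i=18, period=12)

["beg", "aebbf", "adhfbeecdg", "abgffedggeae"]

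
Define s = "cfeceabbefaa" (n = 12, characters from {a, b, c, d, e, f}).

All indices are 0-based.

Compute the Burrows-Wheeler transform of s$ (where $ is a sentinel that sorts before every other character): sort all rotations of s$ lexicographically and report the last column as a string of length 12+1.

aafeabe$cfbec

rank  rotation       last
    0  $cfeceabbefaa  a
    1  a$cfeceabbefa  a
    2  aa$cfeceabbef  f
    3  abbefaa$cfece  e
    4  bbefaa$cfecea  a
    5  befaa$cfeceab  b
    6  ceabbefaa$cfe  e
    7  cfeceabbefaa$  $
    8  eabbefaa$cfec  c
    9  eceabbefaa$cf  f
   10  efaa$cfeceabb  b
   11  faa$cfeceabbe  e
   12  feceabbefaa$c  c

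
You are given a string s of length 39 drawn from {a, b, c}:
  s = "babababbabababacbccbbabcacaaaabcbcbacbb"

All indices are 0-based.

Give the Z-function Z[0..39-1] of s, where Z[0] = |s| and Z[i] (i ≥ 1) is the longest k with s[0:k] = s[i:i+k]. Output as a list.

Z[0]=39
i=1: outside box; Z[1]=0
i=2: outside box; Z[2]=5 scan→box=[2,7)
i=3: min(r-i=4, Z[1]=0)=0; Z[3]=0
i=4: min(r-i=3, Z[2]=5)=3; Z[4]=3
i=5: min(r-i=2, Z[3]=0)=0; Z[5]=0
i=6: min(r-i=1, Z[4]=3)=1; Z[6]=1
i=7: outside box; Z[7]=7 scan→box=[7,14)
i=8: min(r-i=6, Z[1]=0)=0; Z[8]=0
i=9: min(r-i=5, Z[2]=5)=5; Z[9]=6 scan→box=[9,15)
i=10: min(r-i=5, Z[1]=0)=0; Z[10]=0
i=11: min(r-i=4, Z[2]=5)=4; Z[11]=4
i=12: min(r-i=3, Z[3]=0)=0; Z[12]=0
i=13: min(r-i=2, Z[4]=3)=2; Z[13]=2
i=14: min(r-i=1, Z[5]=0)=0; Z[14]=0
i=15: outside box; Z[15]=0
i=16: outside box; Z[16]=1 scan→box=[16,17)
i=17: outside box; Z[17]=0
i=18: outside box; Z[18]=0
i=19: outside box; Z[19]=1 scan→box=[19,20)
i=20: outside box; Z[20]=3 scan→box=[20,23)
i=21: min(r-i=2, Z[1]=0)=0; Z[21]=0
i=22: min(r-i=1, Z[2]=5)=1; Z[22]=1
i=23: outside box; Z[23]=0
i=24: outside box; Z[24]=0
i=25: outside box; Z[25]=0
i=26: outside box; Z[26]=0
i=27: outside box; Z[27]=0
i=28: outside box; Z[28]=0
i=29: outside box; Z[29]=0
i=30: outside box; Z[30]=1 scan→box=[30,31)
i=31: outside box; Z[31]=0
i=32: outside box; Z[32]=1 scan→box=[32,33)
i=33: outside box; Z[33]=0
i=34: outside box; Z[34]=2 scan→box=[34,36)
i=35: min(r-i=1, Z[1]=0)=0; Z[35]=0
i=36: outside box; Z[36]=0
i=37: outside box; Z[37]=1 scan→box=[37,38)
i=38: outside box; Z[38]=1 scan→box=[38,39)

[39, 0, 5, 0, 3, 0, 1, 7, 0, 6, 0, 4, 0, 2, 0, 0, 1, 0, 0, 1, 3, 0, 1, 0, 0, 0, 0, 0, 0, 0, 1, 0, 1, 0, 2, 0, 0, 1, 1]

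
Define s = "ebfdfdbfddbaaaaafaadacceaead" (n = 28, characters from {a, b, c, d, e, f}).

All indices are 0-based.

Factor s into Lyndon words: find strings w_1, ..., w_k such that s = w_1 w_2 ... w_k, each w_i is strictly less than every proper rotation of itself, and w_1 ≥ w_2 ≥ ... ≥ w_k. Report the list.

emit factor 1: 'e' (i=0, period=1)
emit factor 2: 'bfdfd' (i=1, period=5)
emit factor 3: 'bfdd' (i=6, period=4)
emit factor 4: 'b' (i=10, period=1)
emit factor 5: 'aaaaafaadacceaead' (i=11, period=17)

["e", "bfdfd", "bfdd", "b", "aaaaafaadacceaead"]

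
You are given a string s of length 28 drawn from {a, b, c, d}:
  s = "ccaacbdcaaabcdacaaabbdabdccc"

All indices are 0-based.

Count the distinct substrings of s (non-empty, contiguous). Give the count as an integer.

rank | idx | suffix
   0 |  16 | aaabbdabdccc
   1 |   8 | aaabcdacaaabbdabdccc
   2 |  17 | aabbdabdccc
   3 |   9 | aabcdacaaabbdabdccc
   4 |   2 | aacbdcaaabcdacaaabbdabdccc
   5 |  18 | abbdabdccc
   6 |  10 | abcdacaaabbdabdccc
   7 |  22 | abdccc
   8 |  14 | acaaabbdabdccc
   9 |   3 | acbdcaaabcdacaaabbdabdccc
  10 |  19 | bbdabdccc
  11 |  11 | bcdacaaabbdabdccc
  12 |  20 | bdabdccc
  13 |   5 | bdcaaabcdacaaabbdabdccc
  14 |  23 | bdccc
  15 |  27 | c
  16 |  15 | caaabbdabdccc
  17 |   7 | caaabcdacaaabbdabdccc
  18 |   1 | caacbdcaaabcdacaaabbdabdccc
  19 |   4 | cbdcaaabcdacaaabbdabdccc
  20 |  26 | cc
  21 |   0 | ccaacbdcaaabcdacaaabbdabdccc
  22 |  25 | ccc
  23 |  12 | cdacaaabbdabdccc
  24 |  21 | dabdccc
  25 |  13 | dacaaabbdabdccc
  26 |   6 | dcaaabcdacaaabbdabdccc
  27 |  24 | dccc

SA = [16, 8, 17, 9, 2, 18, 10, 22, 14, 3, 19, 11, 20, 5, 23, 27, 15, 7, 1, 4, 26, 0, 25, 12, 21, 13, 6, 24]
[i] adj suffixes → lcp
  [1] 16/8 → 4 ('aaab')
  [2] 8/17 → 2 ('aa')
  [3] 17/9 → 3 ('aab')
  [4] 9/2 → 2 ('aa')
  [5] 2/18 → 1 ('a')
  [6] 18/10 → 2 ('ab')
  [7] 10/22 → 2 ('ab')
  [8] 22/14 → 1 ('a')
  [9] 14/3 → 2 ('ac')
  [10] 3/19 → 0 ('')
  [11] 19/11 → 1 ('b')
  [12] 11/20 → 1 ('b')
  [13] 20/5 → 2 ('bd')
  [14] 5/23 → 3 ('bdc')
  [15] 23/27 → 0 ('')
  [16] 27/15 → 1 ('c')
  [17] 15/7 → 5 ('caaab')
  [18] 7/1 → 3 ('caa')
  [19] 1/4 → 1 ('c')
  [20] 4/26 → 1 ('c')
  [21] 26/0 → 2 ('cc')
  [22] 0/25 → 2 ('cc')
  [23] 25/12 → 1 ('c')
  [24] 12/21 → 0 ('')
  [25] 21/13 → 2 ('da')
  [26] 13/6 → 1 ('d')
  [27] 6/24 → 2 ('dc')

n(n+1)/2 = 28·29/2 = 406
Σ LCP = 0 + 4 + 2 + 3 + 2 + 1 + 2 + 2 + 1 + 2 + 0 + 1 + 1 + 2 + 3 + 0 + 1 + 5 + 3 + 1 + 1 + 2 + 2 + 1 + 0 + 2 + 1 + 2 = 47
distinct = 406 − 47 = 359

359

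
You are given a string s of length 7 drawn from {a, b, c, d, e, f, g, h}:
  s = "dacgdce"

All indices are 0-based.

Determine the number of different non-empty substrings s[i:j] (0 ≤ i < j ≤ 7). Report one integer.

26

rank | idx | suffix
   0 |   1 | acgdce
   1 |   5 | ce
   2 |   2 | cgdce
   3 |   0 | dacgdce
   4 |   4 | dce
   5 |   6 | e
   6 |   3 | gdce

SA = [1, 5, 2, 0, 4, 6, 3]
i: (SA[i-1],SA[i]) lcp shared
  1: (1,5) 0 ''
  2: (5,2) 1 'c'
  3: (2,0) 0 ''
  4: (0,4) 1 'd'
  5: (4,6) 0 ''
  6: (6,3) 0 ''

n(n+1)/2 = 7·8/2 = 28
Σ LCP = 0 + 0 + 1 + 0 + 1 + 0 + 0 = 2
distinct = 28 − 2 = 26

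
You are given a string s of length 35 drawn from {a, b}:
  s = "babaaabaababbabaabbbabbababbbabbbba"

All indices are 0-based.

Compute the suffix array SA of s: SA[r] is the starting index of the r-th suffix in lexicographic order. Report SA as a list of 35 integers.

rank | idx | suffix
   0 |  34 | a
   1 |   3 | aaabaababbabaabbbabbababbbabbbba
   2 |   4 | aabaababbabaabbbabbababbbabbbba
   3 |   7 | aababbabaabbbabbababbbabbbba
   4 |  15 | aabbbabbababbbabbbba
   5 |   1 | abaaabaababbabaabbbabbababbbabbbba
   6 |   5 | abaababbabaabbbabbababbbabbbba
   7 |  13 | abaabbbabbababbbabbbba
   8 |   8 | ababbabaabbbabbababbbabbbba
   9 |  23 | ababbbabbbba
  10 |  10 | abbabaabbbabbababbbabbbba
  11 |  20 | abbababbbabbbba
  12 |  16 | abbbabbababbbabbbba
  13 |  25 | abbbabbbba
  14 |  29 | abbbba
  15 |  33 | ba
  16 |   2 | baaabaababbabaabbbabbababbbabbbba
  17 |   6 | baababbabaabbbabbababbbabbbba
  18 |  14 | baabbbabbababbbabbbba
  19 |   0 | babaaabaababbabaabbbabbababbbabbbba
  20 |  12 | babaabbbabbababbbabbbba
  21 |  22 | bababbbabbbba
  22 |   9 | babbabaabbbabbababbbabbbba
  23 |  19 | babbababbbabbbba
  24 |  24 | babbbabbbba
  25 |  28 | babbbba
  26 |  32 | bba
  27 |  11 | bbabaabbbabbababbbabbbba
  28 |  21 | bbababbbabbbba
  29 |  18 | bbabbababbbabbbba
  30 |  27 | bbabbbba
  31 |  31 | bbba
  32 |  17 | bbbabbababbbabbbba
  33 |  26 | bbbabbbba
  34 |  30 | bbbba

[34, 3, 4, 7, 15, 1, 5, 13, 8, 23, 10, 20, 16, 25, 29, 33, 2, 6, 14, 0, 12, 22, 9, 19, 24, 28, 32, 11, 21, 18, 27, 31, 17, 26, 30]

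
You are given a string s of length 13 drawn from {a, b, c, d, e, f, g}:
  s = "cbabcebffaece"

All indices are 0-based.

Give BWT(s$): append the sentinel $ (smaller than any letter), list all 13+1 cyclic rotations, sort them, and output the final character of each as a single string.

ebfcae$ebccafb

rank  rotation        last
    0  $cbabcebffaece  e
    1  abcebffaece$cb  b
    2  aece$cbabcebff  f
    3  babcebffaece$c  c
    4  bcebffaece$cba  a
    5  bffaece$cbabce  e
    6  cbabcebffaece$  $
    7  ce$cbabcebffae  e
    8  cebffaece$cbab  b
    9  e$cbabcebffaec  c
   10  ebffaece$cbabc  c
   11  ece$cbabcebffa  a
   12  faece$cbabcebf  f
   13  ffaece$cbabceb  b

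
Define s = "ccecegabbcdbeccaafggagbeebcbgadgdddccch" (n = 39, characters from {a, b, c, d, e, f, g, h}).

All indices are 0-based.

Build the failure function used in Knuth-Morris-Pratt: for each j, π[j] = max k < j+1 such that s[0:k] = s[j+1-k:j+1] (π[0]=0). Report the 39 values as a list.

π[0] = 0
j=1 s[j]='c': π[1]=1 (border 'c')
j=2 s[j]='e': k: 1→0; π[2]=0 (border '')
j=3 s[j]='c': π[3]=1 (border 'c')
j=4 s[j]='e': k: 1→0; π[4]=0 (border '')
j=5 s[j]='g': π[5]=0 (border '')
j=6 s[j]='a': π[6]=0 (border '')
j=7 s[j]='b': π[7]=0 (border '')
j=8 s[j]='b': π[8]=0 (border '')
j=9 s[j]='c': π[9]=1 (border 'c')
j=10 s[j]='d': k: 1→0; π[10]=0 (border '')
j=11 s[j]='b': π[11]=0 (border '')
j=12 s[j]='e': π[12]=0 (border '')
j=13 s[j]='c': π[13]=1 (border 'c')
j=14 s[j]='c': π[14]=2 (border 'cc')
j=15 s[j]='a': k: 2→1→0; π[15]=0 (border '')
j=16 s[j]='a': π[16]=0 (border '')
j=17 s[j]='f': π[17]=0 (border '')
j=18 s[j]='g': π[18]=0 (border '')
j=19 s[j]='g': π[19]=0 (border '')
j=20 s[j]='a': π[20]=0 (border '')
j=21 s[j]='g': π[21]=0 (border '')
j=22 s[j]='b': π[22]=0 (border '')
j=23 s[j]='e': π[23]=0 (border '')
j=24 s[j]='e': π[24]=0 (border '')
j=25 s[j]='b': π[25]=0 (border '')
j=26 s[j]='c': π[26]=1 (border 'c')
j=27 s[j]='b': k: 1→0; π[27]=0 (border '')
j=28 s[j]='g': π[28]=0 (border '')
j=29 s[j]='a': π[29]=0 (border '')
j=30 s[j]='d': π[30]=0 (border '')
j=31 s[j]='g': π[31]=0 (border '')
j=32 s[j]='d': π[32]=0 (border '')
j=33 s[j]='d': π[33]=0 (border '')
j=34 s[j]='d': π[34]=0 (border '')
j=35 s[j]='c': π[35]=1 (border 'c')
j=36 s[j]='c': π[36]=2 (border 'cc')
j=37 s[j]='c': k: 2→1; π[37]=2 (border 'cc')
j=38 s[j]='h': k: 2→1→0; π[38]=0 (border '')

[0, 1, 0, 1, 0, 0, 0, 0, 0, 1, 0, 0, 0, 1, 2, 0, 0, 0, 0, 0, 0, 0, 0, 0, 0, 0, 1, 0, 0, 0, 0, 0, 0, 0, 0, 1, 2, 2, 0]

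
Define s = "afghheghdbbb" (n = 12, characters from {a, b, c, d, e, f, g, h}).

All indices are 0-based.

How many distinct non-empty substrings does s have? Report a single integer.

71

rank | idx | suffix
   0 |   0 | afghheghdbbb
   1 |  11 | b
   2 |  10 | bb
   3 |   9 | bbb
   4 |   8 | dbbb
   5 |   5 | eghdbbb
   6 |   1 | fghheghdbbb
   7 |   6 | ghdbbb
   8 |   2 | ghheghdbbb
   9 |   7 | hdbbb
  10 |   4 | heghdbbb
  11 |   3 | hheghdbbb

SA = [0, 11, 10, 9, 8, 5, 1, 6, 2, 7, 4, 3]
i: (SA[i-1],SA[i]) lcp shared
  1: (0,11) 0 ''
  2: (11,10) 1 'b'
  3: (10,9) 2 'bb'
  4: (9,8) 0 ''
  5: (8,5) 0 ''
  6: (5,1) 0 ''
  7: (1,6) 0 ''
  8: (6,2) 2 'gh'
  9: (2,7) 0 ''
  10: (7,4) 1 'h'
  11: (4,3) 1 'h'

n(n+1)/2 = 12·13/2 = 78
Σ LCP = 0 + 0 + 1 + 2 + 0 + 0 + 0 + 0 + 2 + 0 + 1 + 1 = 7
distinct = 78 − 7 = 71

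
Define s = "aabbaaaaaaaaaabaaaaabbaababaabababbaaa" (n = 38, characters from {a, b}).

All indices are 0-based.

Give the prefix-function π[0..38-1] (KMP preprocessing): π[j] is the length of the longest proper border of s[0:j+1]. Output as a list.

[0, 1, 0, 0, 1, 2, 2, 2, 2, 2, 2, 2, 2, 2, 3, 1, 2, 2, 2, 2, 3, 4, 5, 6, 3, 1, 0, 1, 2, 3, 1, 0, 1, 0, 0, 1, 2, 2]

π[0] = 0
j=1 s[j]='a': π[1]=1 (border 'a')
j=2 s[j]='b': k: 1→0; π[2]=0 (border '')
j=3 s[j]='b': π[3]=0 (border '')
j=4 s[j]='a': π[4]=1 (border 'a')
j=5 s[j]='a': π[5]=2 (border 'aa')
j=6 s[j]='a': k: 2→1; π[6]=2 (border 'aa')
j=7 s[j]='a': k: 2→1; π[7]=2 (border 'aa')
j=8 s[j]='a': k: 2→1; π[8]=2 (border 'aa')
j=9 s[j]='a': k: 2→1; π[9]=2 (border 'aa')
j=10 s[j]='a': k: 2→1; π[10]=2 (border 'aa')
j=11 s[j]='a': k: 2→1; π[11]=2 (border 'aa')
j=12 s[j]='a': k: 2→1; π[12]=2 (border 'aa')
j=13 s[j]='a': k: 2→1; π[13]=2 (border 'aa')
j=14 s[j]='b': π[14]=3 (border 'aab')
j=15 s[j]='a': k: 3→0; π[15]=1 (border 'a')
j=16 s[j]='a': π[16]=2 (border 'aa')
j=17 s[j]='a': k: 2→1; π[17]=2 (border 'aa')
j=18 s[j]='a': k: 2→1; π[18]=2 (border 'aa')
j=19 s[j]='a': k: 2→1; π[19]=2 (border 'aa')
j=20 s[j]='b': π[20]=3 (border 'aab')
j=21 s[j]='b': π[21]=4 (border 'aabb')
j=22 s[j]='a': π[22]=5 (border 'aabba')
j=23 s[j]='a': π[23]=6 (border 'aabbaa')
j=24 s[j]='b': k: 6→2; π[24]=3 (border 'aab')
j=25 s[j]='a': k: 3→0; π[25]=1 (border 'a')
j=26 s[j]='b': k: 1→0; π[26]=0 (border '')
j=27 s[j]='a': π[27]=1 (border 'a')
j=28 s[j]='a': π[28]=2 (border 'aa')
j=29 s[j]='b': π[29]=3 (border 'aab')
j=30 s[j]='a': k: 3→0; π[30]=1 (border 'a')
j=31 s[j]='b': k: 1→0; π[31]=0 (border '')
j=32 s[j]='a': π[32]=1 (border 'a')
j=33 s[j]='b': k: 1→0; π[33]=0 (border '')
j=34 s[j]='b': π[34]=0 (border '')
j=35 s[j]='a': π[35]=1 (border 'a')
j=36 s[j]='a': π[36]=2 (border 'aa')
j=37 s[j]='a': k: 2→1; π[37]=2 (border 'aa')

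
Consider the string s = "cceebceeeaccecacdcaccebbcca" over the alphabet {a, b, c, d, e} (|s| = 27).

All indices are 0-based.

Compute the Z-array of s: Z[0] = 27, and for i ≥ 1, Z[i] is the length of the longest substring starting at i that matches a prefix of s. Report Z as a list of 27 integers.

[27, 1, 0, 0, 0, 1, 0, 0, 0, 0, 3, 1, 0, 1, 0, 1, 0, 1, 0, 3, 1, 0, 0, 0, 2, 1, 0]

Z[0]=27
i=1: fresh scan; Z[1]=1 extend→box=[1,2)
i=2: fresh scan; Z[2]=0
i=3: fresh scan; Z[3]=0
i=4: fresh scan; Z[4]=0
i=5: fresh scan; Z[5]=1 extend→box=[5,6)
i=6: fresh scan; Z[6]=0
i=7: fresh scan; Z[7]=0
i=8: fresh scan; Z[8]=0
i=9: fresh scan; Z[9]=0
i=10: fresh scan; Z[10]=3 extend→box=[10,13)
i=11: min(r-i=2, Z[1]=1)=1; Z[11]=1
i=12: min(r-i=1, Z[2]=0)=0; Z[12]=0
i=13: fresh scan; Z[13]=1 extend→box=[13,14)
i=14: fresh scan; Z[14]=0
i=15: fresh scan; Z[15]=1 extend→box=[15,16)
i=16: fresh scan; Z[16]=0
i=17: fresh scan; Z[17]=1 extend→box=[17,18)
i=18: fresh scan; Z[18]=0
i=19: fresh scan; Z[19]=3 extend→box=[19,22)
i=20: min(r-i=2, Z[1]=1)=1; Z[20]=1
i=21: min(r-i=1, Z[2]=0)=0; Z[21]=0
i=22: fresh scan; Z[22]=0
i=23: fresh scan; Z[23]=0
i=24: fresh scan; Z[24]=2 extend→box=[24,26)
i=25: min(r-i=1, Z[1]=1)=1; Z[25]=1
i=26: fresh scan; Z[26]=0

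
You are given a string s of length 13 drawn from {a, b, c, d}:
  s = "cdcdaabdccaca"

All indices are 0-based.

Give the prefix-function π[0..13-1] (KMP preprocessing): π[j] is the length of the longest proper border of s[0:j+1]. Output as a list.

π[0] = 0
j=1 s[j]='d': π[1]=0 (border '')
j=2 s[j]='c': π[2]=1 (border 'c')
j=3 s[j]='d': π[3]=2 (border 'cd')
j=4 s[j]='a': k: 2→0; π[4]=0 (border '')
j=5 s[j]='a': π[5]=0 (border '')
j=6 s[j]='b': π[6]=0 (border '')
j=7 s[j]='d': π[7]=0 (border '')
j=8 s[j]='c': π[8]=1 (border 'c')
j=9 s[j]='c': k: 1→0; π[9]=1 (border 'c')
j=10 s[j]='a': k: 1→0; π[10]=0 (border '')
j=11 s[j]='c': π[11]=1 (border 'c')
j=12 s[j]='a': k: 1→0; π[12]=0 (border '')

[0, 0, 1, 2, 0, 0, 0, 0, 1, 1, 0, 1, 0]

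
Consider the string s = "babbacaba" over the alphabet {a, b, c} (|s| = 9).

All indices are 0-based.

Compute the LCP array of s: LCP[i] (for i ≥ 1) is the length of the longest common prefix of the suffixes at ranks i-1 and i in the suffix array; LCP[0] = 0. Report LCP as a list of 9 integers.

[0, 1, 2, 1, 0, 2, 2, 1, 0]

rank→(start, suffix):
  0 → (8, 'a')
  1 → (6, 'aba')
  2 → (1, 'abbacaba')
  3 → (4, 'acaba')
  4 → (7, 'ba')
  5 → (0, 'babbacaba')
  6 → (3, 'bacaba')
  7 → (2, 'bbacaba')
  8 → (5, 'caba')

SA = [8, 6, 1, 4, 7, 0, 3, 2, 5]
i: (SA[i-1],SA[i]) lcp shared
  1: (8,6) 1 'a'
  2: (6,1) 2 'ab'
  3: (1,4) 1 'a'
  4: (4,7) 0 ''
  5: (7,0) 2 'ba'
  6: (0,3) 2 'ba'
  7: (3,2) 1 'b'
  8: (2,5) 0 ''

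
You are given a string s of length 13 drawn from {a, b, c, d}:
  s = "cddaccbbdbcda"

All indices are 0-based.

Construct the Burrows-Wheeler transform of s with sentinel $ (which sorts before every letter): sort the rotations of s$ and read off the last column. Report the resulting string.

rank  rotation        last
    0  $cddaccbbdbcda  a
    1  a$cddaccbbdbcd  d
    2  accbbdbcda$cdd  d
    3  bbdbcda$cddacc  c
    4  bcda$cddaccbbd  d
    5  bdbcda$cddaccb  b
    6  cbbdbcda$cddac  c
    7  ccbbdbcda$cdda  a
    8  cda$cddaccbbdb  b
    9  cddaccbbdbcda$  $
   10  da$cddaccbbdbc  c
   11  daccbbdbcda$cd  d
   12  dbcda$cddaccbb  b
   13  ddaccbbdbcda$c  c

addcdbcab$cdbc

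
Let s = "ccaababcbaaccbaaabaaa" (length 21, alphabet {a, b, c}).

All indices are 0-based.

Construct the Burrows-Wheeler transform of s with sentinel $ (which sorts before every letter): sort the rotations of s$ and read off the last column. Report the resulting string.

aaabbacbaabaaccaaccb$a

rank  rotation                last
    0  $ccaababcbaaccbaaabaaa  a
    1  a$ccaababcbaaccbaaabaa  a
    2  aa$ccaababcbaaccbaaaba  a
    3  aaa$ccaababcbaaccbaaab  b
    4  aaabaaa$ccaababcbaaccb  b
    5  aabaaa$ccaababcbaaccba  a
    6  aababcbaaccbaaabaaa$cc  c
    7  aaccbaaabaaa$ccaababcb  b
    8  abaaa$ccaababcbaaccbaa  a
    9  ababcbaaccbaaabaaa$cca  a
   10  abcbaaccbaaabaaa$ccaab  b
   11  accbaaabaaa$ccaababcba  a
   12  baaa$ccaababcbaaccbaaa  a
   13  baaabaaa$ccaababcbaacc  c
   14  baaccbaaabaaa$ccaababc  c
   15  babcbaaccbaaabaaa$ccaa  a
   16  bcbaaccbaaabaaa$ccaaba  a
   17  caababcbaaccbaaabaaa$c  c
   18  cbaaabaaa$ccaababcbaac  c
   19  cbaaccbaaabaaa$ccaabab  b
   20  ccaababcbaaccbaaabaaa$  $
   21  ccbaaabaaa$ccaababcbaa  a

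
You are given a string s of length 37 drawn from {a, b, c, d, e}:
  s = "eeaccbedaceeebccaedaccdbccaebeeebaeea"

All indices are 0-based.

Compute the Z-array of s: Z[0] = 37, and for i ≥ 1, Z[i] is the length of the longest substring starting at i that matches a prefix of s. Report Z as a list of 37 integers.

Z[0]=37
i=1: i≥r, start 0; Z[1]=1 grow→box=[1,2)
i=2: i≥r, start 0; Z[2]=0
i=3: i≥r, start 0; Z[3]=0
i=4: i≥r, start 0; Z[4]=0
i=5: i≥r, start 0; Z[5]=0
i=6: i≥r, start 0; Z[6]=1 grow→box=[6,7)
i=7: i≥r, start 0; Z[7]=0
i=8: i≥r, start 0; Z[8]=0
i=9: i≥r, start 0; Z[9]=0
i=10: i≥r, start 0; Z[10]=2 grow→box=[10,12)
i=11: min(r-i=1, Z[1]=1)=1; Z[11]=2 grow→box=[11,13)
i=12: min(r-i=1, Z[1]=1)=1; Z[12]=1
i=13: i≥r, start 0; Z[13]=0
i=14: i≥r, start 0; Z[14]=0
i=15: i≥r, start 0; Z[15]=0
i=16: i≥r, start 0; Z[16]=0
i=17: i≥r, start 0; Z[17]=1 grow→box=[17,18)
i=18: i≥r, start 0; Z[18]=0
i=19: i≥r, start 0; Z[19]=0
i=20: i≥r, start 0; Z[20]=0
i=21: i≥r, start 0; Z[21]=0
i=22: i≥r, start 0; Z[22]=0
i=23: i≥r, start 0; Z[23]=0
i=24: i≥r, start 0; Z[24]=0
i=25: i≥r, start 0; Z[25]=0
i=26: i≥r, start 0; Z[26]=0
i=27: i≥r, start 0; Z[27]=1 grow→box=[27,28)
i=28: i≥r, start 0; Z[28]=0
i=29: i≥r, start 0; Z[29]=2 grow→box=[29,31)
i=30: min(r-i=1, Z[1]=1)=1; Z[30]=2 grow→box=[30,32)
i=31: min(r-i=1, Z[1]=1)=1; Z[31]=1
i=32: i≥r, start 0; Z[32]=0
i=33: i≥r, start 0; Z[33]=0
i=34: i≥r, start 0; Z[34]=3 grow→box=[34,37)
i=35: min(r-i=2, Z[1]=1)=1; Z[35]=1
i=36: min(r-i=1, Z[2]=0)=0; Z[36]=0

[37, 1, 0, 0, 0, 0, 1, 0, 0, 0, 2, 2, 1, 0, 0, 0, 0, 1, 0, 0, 0, 0, 0, 0, 0, 0, 0, 1, 0, 2, 2, 1, 0, 0, 3, 1, 0]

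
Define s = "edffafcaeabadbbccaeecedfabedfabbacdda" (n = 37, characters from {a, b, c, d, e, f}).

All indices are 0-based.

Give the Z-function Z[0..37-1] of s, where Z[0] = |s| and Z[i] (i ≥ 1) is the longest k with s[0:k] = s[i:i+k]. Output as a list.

Z[0]=37
i=1: fresh scan; Z[1]=0
i=2: fresh scan; Z[2]=0
i=3: fresh scan; Z[3]=0
i=4: fresh scan; Z[4]=0
i=5: fresh scan; Z[5]=0
i=6: fresh scan; Z[6]=0
i=7: fresh scan; Z[7]=0
i=8: fresh scan; Z[8]=1 grow→box=[8,9)
i=9: fresh scan; Z[9]=0
i=10: fresh scan; Z[10]=0
i=11: fresh scan; Z[11]=0
i=12: fresh scan; Z[12]=0
i=13: fresh scan; Z[13]=0
i=14: fresh scan; Z[14]=0
i=15: fresh scan; Z[15]=0
i=16: fresh scan; Z[16]=0
i=17: fresh scan; Z[17]=0
i=18: fresh scan; Z[18]=1 grow→box=[18,19)
i=19: fresh scan; Z[19]=1 grow→box=[19,20)
i=20: fresh scan; Z[20]=0
i=21: fresh scan; Z[21]=3 grow→box=[21,24)
i=22: min(r-i=2, Z[1]=0)=0; Z[22]=0
i=23: min(r-i=1, Z[2]=0)=0; Z[23]=0
i=24: fresh scan; Z[24]=0
i=25: fresh scan; Z[25]=0
i=26: fresh scan; Z[26]=3 grow→box=[26,29)
i=27: min(r-i=2, Z[1]=0)=0; Z[27]=0
i=28: min(r-i=1, Z[2]=0)=0; Z[28]=0
i=29: fresh scan; Z[29]=0
i=30: fresh scan; Z[30]=0
i=31: fresh scan; Z[31]=0
i=32: fresh scan; Z[32]=0
i=33: fresh scan; Z[33]=0
i=34: fresh scan; Z[34]=0
i=35: fresh scan; Z[35]=0
i=36: fresh scan; Z[36]=0

[37, 0, 0, 0, 0, 0, 0, 0, 1, 0, 0, 0, 0, 0, 0, 0, 0, 0, 1, 1, 0, 3, 0, 0, 0, 0, 3, 0, 0, 0, 0, 0, 0, 0, 0, 0, 0]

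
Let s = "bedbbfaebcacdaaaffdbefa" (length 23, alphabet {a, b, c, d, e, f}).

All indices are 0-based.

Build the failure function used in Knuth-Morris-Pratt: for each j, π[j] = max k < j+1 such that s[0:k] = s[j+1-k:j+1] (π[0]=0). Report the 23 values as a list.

π[0] = 0
j=1 s[j]='e': π[1]=0 (border '')
j=2 s[j]='d': π[2]=0 (border '')
j=3 s[j]='b': π[3]=1 (border 'b')
j=4 s[j]='b': k: 1→0; π[4]=1 (border 'b')
j=5 s[j]='f': k: 1→0; π[5]=0 (border '')
j=6 s[j]='a': π[6]=0 (border '')
j=7 s[j]='e': π[7]=0 (border '')
j=8 s[j]='b': π[8]=1 (border 'b')
j=9 s[j]='c': k: 1→0; π[9]=0 (border '')
j=10 s[j]='a': π[10]=0 (border '')
j=11 s[j]='c': π[11]=0 (border '')
j=12 s[j]='d': π[12]=0 (border '')
j=13 s[j]='a': π[13]=0 (border '')
j=14 s[j]='a': π[14]=0 (border '')
j=15 s[j]='a': π[15]=0 (border '')
j=16 s[j]='f': π[16]=0 (border '')
j=17 s[j]='f': π[17]=0 (border '')
j=18 s[j]='d': π[18]=0 (border '')
j=19 s[j]='b': π[19]=1 (border 'b')
j=20 s[j]='e': π[20]=2 (border 'be')
j=21 s[j]='f': k: 2→0; π[21]=0 (border '')
j=22 s[j]='a': π[22]=0 (border '')

[0, 0, 0, 1, 1, 0, 0, 0, 1, 0, 0, 0, 0, 0, 0, 0, 0, 0, 0, 1, 2, 0, 0]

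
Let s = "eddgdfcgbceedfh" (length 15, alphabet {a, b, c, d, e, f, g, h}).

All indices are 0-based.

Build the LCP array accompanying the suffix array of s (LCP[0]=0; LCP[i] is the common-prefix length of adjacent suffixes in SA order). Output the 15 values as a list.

rank | idx | suffix
   0 |   8 | bceedfh
   1 |   9 | ceedfh
   2 |   6 | cgbceedfh
   3 |   1 | ddgdfcgbceedfh
   4 |   4 | dfcgbceedfh
   5 |  12 | dfh
   6 |   2 | dgdfcgbceedfh
   7 |   0 | eddgdfcgbceedfh
   8 |  11 | edfh
   9 |  10 | eedfh
  10 |   5 | fcgbceedfh
  11 |  13 | fh
  12 |   7 | gbceedfh
  13 |   3 | gdfcgbceedfh
  14 |  14 | h

SA = [8, 9, 6, 1, 4, 12, 2, 0, 11, 10, 5, 13, 7, 3, 14]
[i] adj suffixes → lcp
  [1] 8/9 → 0 ('')
  [2] 9/6 → 1 ('c')
  [3] 6/1 → 0 ('')
  [4] 1/4 → 1 ('d')
  [5] 4/12 → 2 ('df')
  [6] 12/2 → 1 ('d')
  [7] 2/0 → 0 ('')
  [8] 0/11 → 2 ('ed')
  [9] 11/10 → 1 ('e')
  [10] 10/5 → 0 ('')
  [11] 5/13 → 1 ('f')
  [12] 13/7 → 0 ('')
  [13] 7/3 → 1 ('g')
  [14] 3/14 → 0 ('')

[0, 0, 1, 0, 1, 2, 1, 0, 2, 1, 0, 1, 0, 1, 0]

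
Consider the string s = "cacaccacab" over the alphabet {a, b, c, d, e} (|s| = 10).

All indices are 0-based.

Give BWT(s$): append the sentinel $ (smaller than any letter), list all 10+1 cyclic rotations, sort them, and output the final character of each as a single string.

bccccaac$aa

rank  rotation     last
    0  $cacaccacab  b
    1  ab$cacaccac  c
    2  acab$cacacc  c
    3  acaccacab$c  c
    4  accacab$cac  c
    5  b$cacaccaca  a
    6  cab$cacacca  a
    7  cacab$cacac  c
    8  cacaccacab$  $
    9  caccacab$ca  a
   10  ccacab$caca  a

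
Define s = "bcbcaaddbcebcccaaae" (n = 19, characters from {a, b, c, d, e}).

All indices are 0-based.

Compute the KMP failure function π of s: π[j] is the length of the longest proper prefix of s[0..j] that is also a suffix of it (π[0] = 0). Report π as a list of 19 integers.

π[0] = 0
j=1 s[j]='c': π[1]=0 (border '')
j=2 s[j]='b': π[2]=1 (border 'b')
j=3 s[j]='c': π[3]=2 (border 'bc')
j=4 s[j]='a': k: 2→0; π[4]=0 (border '')
j=5 s[j]='a': π[5]=0 (border '')
j=6 s[j]='d': π[6]=0 (border '')
j=7 s[j]='d': π[7]=0 (border '')
j=8 s[j]='b': π[8]=1 (border 'b')
j=9 s[j]='c': π[9]=2 (border 'bc')
j=10 s[j]='e': k: 2→0; π[10]=0 (border '')
j=11 s[j]='b': π[11]=1 (border 'b')
j=12 s[j]='c': π[12]=2 (border 'bc')
j=13 s[j]='c': k: 2→0; π[13]=0 (border '')
j=14 s[j]='c': π[14]=0 (border '')
j=15 s[j]='a': π[15]=0 (border '')
j=16 s[j]='a': π[16]=0 (border '')
j=17 s[j]='a': π[17]=0 (border '')
j=18 s[j]='e': π[18]=0 (border '')

[0, 0, 1, 2, 0, 0, 0, 0, 1, 2, 0, 1, 2, 0, 0, 0, 0, 0, 0]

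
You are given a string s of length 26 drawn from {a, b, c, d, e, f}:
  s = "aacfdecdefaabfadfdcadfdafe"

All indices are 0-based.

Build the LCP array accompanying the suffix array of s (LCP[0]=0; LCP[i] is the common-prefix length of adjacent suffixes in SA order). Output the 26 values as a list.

sorted suffixes:
  #0 SA[0]=10  'aabfadfdcadfdafe'
  #1 SA[1]=0  'aacfdecdefaabfadfdcadfdafe'
  #2 SA[2]=11  'abfadfdcadfdafe'
  #3 SA[3]=1  'acfdecdefaabfadfdcadfdafe'
  #4 SA[4]=19  'adfdafe'
  #5 SA[5]=14  'adfdcadfdafe'
  #6 SA[6]=23  'afe'
  #7 SA[7]=12  'bfadfdcadfdafe'
  #8 SA[8]=18  'cadfdafe'
  #9 SA[9]=6  'cdefaabfadfdcadfdafe'
  #10 SA[10]=2  'cfdecdefaabfadfdcadfdafe'
  #11 SA[11]=22  'dafe'
  #12 SA[12]=17  'dcadfdafe'
  #13 SA[13]=4  'decdefaabfadfdcadfdafe'
  #14 SA[14]=7  'defaabfadfdcadfdafe'
  #15 SA[15]=20  'dfdafe'
  #16 SA[16]=15  'dfdcadfdafe'
  #17 SA[17]=25  'e'
  #18 SA[18]=5  'ecdefaabfadfdcadfdafe'
  #19 SA[19]=8  'efaabfadfdcadfdafe'
  #20 SA[20]=9  'faabfadfdcadfdafe'
  #21 SA[21]=13  'fadfdcadfdafe'
  #22 SA[22]=21  'fdafe'
  #23 SA[23]=16  'fdcadfdafe'
  #24 SA[24]=3  'fdecdefaabfadfdcadfdafe'
  #25 SA[25]=24  'fe'

SA = [10, 0, 11, 1, 19, 14, 23, 12, 18, 6, 2, 22, 17, 4, 7, 20, 15, 25, 5, 8, 9, 13, 21, 16, 3, 24]
rank  pair      lcp
   1  s[10:],s[0:]  2  'aa'
   2  s[0:],s[11:]  1  'a'
   3  s[11:],s[1:]  1  'a'
   4  s[1:],s[19:]  1  'a'
   5  s[19:],s[14:]  4  'adfd'
   6  s[14:],s[23:]  1  'a'
   7  s[23:],s[12:]  0  ''
   8  s[12:],s[18:]  0  ''
   9  s[18:],s[6:]  1  'c'
  10  s[6:],s[2:]  1  'c'
  11  s[2:],s[22:]  0  ''
  12  s[22:],s[17:]  1  'd'
  13  s[17:],s[4:]  1  'd'
  14  s[4:],s[7:]  2  'de'
  15  s[7:],s[20:]  1  'd'
  16  s[20:],s[15:]  3  'dfd'
  17  s[15:],s[25:]  0  ''
  18  s[25:],s[5:]  1  'e'
  19  s[5:],s[8:]  1  'e'
  20  s[8:],s[9:]  0  ''
  21  s[9:],s[13:]  2  'fa'
  22  s[13:],s[21:]  1  'f'
  23  s[21:],s[16:]  2  'fd'
  24  s[16:],s[3:]  2  'fd'
  25  s[3:],s[24:]  1  'f'

[0, 2, 1, 1, 1, 4, 1, 0, 0, 1, 1, 0, 1, 1, 2, 1, 3, 0, 1, 1, 0, 2, 1, 2, 2, 1]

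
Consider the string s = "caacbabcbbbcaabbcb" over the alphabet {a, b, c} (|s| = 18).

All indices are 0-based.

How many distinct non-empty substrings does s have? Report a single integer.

rank→(start, suffix):
  0 → (12, 'aabbcb')
  1 → (1, 'aacbabcbbbcaabbcb')
  2 → (13, 'abbcb')
  3 → (5, 'abcbbbcaabbcb')
  4 → (2, 'acbabcbbbcaabbcb')
  5 → (17, 'b')
  6 → (4, 'babcbbbcaabbcb')
  7 → (8, 'bbbcaabbcb')
  8 → (9, 'bbcaabbcb')
  9 → (14, 'bbcb')
  10 → (10, 'bcaabbcb')
  11 → (15, 'bcb')
  12 → (6, 'bcbbbcaabbcb')
  13 → (11, 'caabbcb')
  14 → (0, 'caacbabcbbbcaabbcb')
  15 → (16, 'cb')
  16 → (3, 'cbabcbbbcaabbcb')
  17 → (7, 'cbbbcaabbcb')

SA = [12, 1, 13, 5, 2, 17, 4, 8, 9, 14, 10, 15, 6, 11, 0, 16, 3, 7]
rank  pair      lcp
   1  s[12:],s[1:]  2  'aa'
   2  s[1:],s[13:]  1  'a'
   3  s[13:],s[5:]  2  'ab'
   4  s[5:],s[2:]  1  'a'
   5  s[2:],s[17:]  0  ''
   6  s[17:],s[4:]  1  'b'
   7  s[4:],s[8:]  1  'b'
   8  s[8:],s[9:]  2  'bb'
   9  s[9:],s[14:]  3  'bbc'
  10  s[14:],s[10:]  1  'b'
  11  s[10:],s[15:]  2  'bc'
  12  s[15:],s[6:]  3  'bcb'
  13  s[6:],s[11:]  0  ''
  14  s[11:],s[0:]  3  'caa'
  15  s[0:],s[16:]  1  'c'
  16  s[16:],s[3:]  2  'cb'
  17  s[3:],s[7:]  2  'cb'

n(n+1)/2 = 18·19/2 = 171
Σ LCP = 0 + 2 + 1 + 2 + 1 + 0 + 1 + 1 + 2 + 3 + 1 + 2 + 3 + 0 + 3 + 1 + 2 + 2 = 27
distinct = 171 − 27 = 144

144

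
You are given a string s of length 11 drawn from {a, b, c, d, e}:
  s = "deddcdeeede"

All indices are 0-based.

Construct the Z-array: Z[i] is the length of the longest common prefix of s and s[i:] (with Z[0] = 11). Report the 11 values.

Z[0]=11
i=1: i≥r, start 0; Z[1]=0
i=2: i≥r, start 0; Z[2]=1 scan→box=[2,3)
i=3: i≥r, start 0; Z[3]=1 scan→box=[3,4)
i=4: i≥r, start 0; Z[4]=0
i=5: i≥r, start 0; Z[5]=2 scan→box=[5,7)
i=6: min(r-i=1, Z[1]=0)=0; Z[6]=0
i=7: i≥r, start 0; Z[7]=0
i=8: i≥r, start 0; Z[8]=0
i=9: i≥r, start 0; Z[9]=2 scan→box=[9,11)
i=10: min(r-i=1, Z[1]=0)=0; Z[10]=0

[11, 0, 1, 1, 0, 2, 0, 0, 0, 2, 0]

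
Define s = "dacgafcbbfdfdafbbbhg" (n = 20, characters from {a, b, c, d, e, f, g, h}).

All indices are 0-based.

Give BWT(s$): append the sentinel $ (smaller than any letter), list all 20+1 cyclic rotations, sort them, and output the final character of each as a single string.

rank  rotation               last
    0  $dacgafcbbfdfdafbbbhg  g
    1  acgafcbbfdfdafbbbhg$d  d
    2  afbbbhg$dacgafcbbfdfd  d
    3  afcbbfdfdafbbbhg$dacg  g
    4  bbbhg$dacgafcbbfdfdaf  f
    5  bbfdfdafbbbhg$dacgafc  c
    6  bbhg$dacgafcbbfdfdafb  b
    7  bfdfdafbbbhg$dacgafcb  b
    8  bhg$dacgafcbbfdfdafbb  b
    9  cbbfdfdafbbbhg$dacgaf  f
   10  cgafcbbfdfdafbbbhg$da  a
   11  dacgafcbbfdfdafbbbhg$  $
   12  dafbbbhg$dacgafcbbfdf  f
   13  dfdafbbbhg$dacgafcbbf  f
   14  fbbbhg$dacgafcbbfdfda  a
   15  fcbbfdfdafbbbhg$dacga  a
   16  fdafbbbhg$dacgafcbbfd  d
   17  fdfdafbbbhg$dacgafcbb  b
   18  g$dacgafcbbfdfdafbbbh  h
   19  gafcbbfdfdafbbbhg$dac  c
   20  hg$dacgafcbbfdfdafbbb  b

gddgfcbbbfa$ffaadbhcb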